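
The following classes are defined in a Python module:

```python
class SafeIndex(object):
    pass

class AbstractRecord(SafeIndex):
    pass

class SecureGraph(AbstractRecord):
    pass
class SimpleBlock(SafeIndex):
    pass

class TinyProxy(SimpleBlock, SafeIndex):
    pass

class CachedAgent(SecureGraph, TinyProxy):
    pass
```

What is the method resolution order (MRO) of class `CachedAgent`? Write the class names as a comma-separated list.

CachedAgent, SecureGraph, AbstractRecord, TinyProxy, SimpleBlock, SafeIndex, object

L[CachedAgent] = CachedAgent + merge(L[SecureGraph], L[TinyProxy], [SecureGraph TinyProxy])
  take SecureGraph:  [SecureGraph AbstractRecord SafeIndex object] + [TinyProxy SimpleBlock SafeIndex object] + [SecureGraph TinyProxy]
  take AbstractRecord:  [AbstractRecord SafeIndex object] + [TinyProxy SimpleBlock SafeIndex object] + [TinyProxy]
  take TinyProxy:  [SafeIndex object] + [TinyProxy SimpleBlock SafeIndex object] + [TinyProxy]
  take SimpleBlock:  [SafeIndex object] + [SimpleBlock SafeIndex object]
  take SafeIndex:  [SafeIndex object] + [SafeIndex object]
  take object:  [object] + [object]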